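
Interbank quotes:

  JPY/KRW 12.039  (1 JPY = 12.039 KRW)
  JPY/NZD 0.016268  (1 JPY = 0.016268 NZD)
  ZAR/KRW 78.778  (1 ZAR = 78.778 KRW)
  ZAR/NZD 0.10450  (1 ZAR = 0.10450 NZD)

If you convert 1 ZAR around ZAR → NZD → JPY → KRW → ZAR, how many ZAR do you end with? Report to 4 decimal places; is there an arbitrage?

Around ZAR → NZD → JPY → KRW → ZAR: 1 × 0.10450 ÷ 0.016268 × 12.039 ÷ 78.778 = 0.981675
Product < 1; profitable direction is ZAR → KRW → JPY → NZD → ZAR.

0.9817 (arbitrage exists)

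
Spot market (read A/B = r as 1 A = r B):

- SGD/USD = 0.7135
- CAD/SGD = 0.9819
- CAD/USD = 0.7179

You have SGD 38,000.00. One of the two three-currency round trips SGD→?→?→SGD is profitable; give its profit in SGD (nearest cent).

Profit: SGD 939.14

Profitable loop is SGD → CAD → USD → SGD:
SGD 38,000.00 ÷ 0.9819 = CAD 38,700.48
CAD 38,700.48 × 0.7179 = USD 27,783.07
USD 27,783.07 ÷ 0.7135 = SGD 38,939.14
Profit = SGD 38,939.14 − SGD 38,000.00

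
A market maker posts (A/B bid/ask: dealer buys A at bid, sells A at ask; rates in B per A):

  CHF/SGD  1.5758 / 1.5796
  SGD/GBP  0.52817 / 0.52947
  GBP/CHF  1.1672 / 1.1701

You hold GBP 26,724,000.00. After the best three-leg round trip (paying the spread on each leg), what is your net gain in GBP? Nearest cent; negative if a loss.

Net profit: GBP 584,006.71

Best loop GBP → SGD → CHF → GBP:
GBP 26,724,000.00 ÷ 0.52947 (buy SGD at ask) = SGD 50,473,114.62
SGD 50,473,114.62 ÷ 1.5796 (buy CHF at ask) = CHF 31,953,098.65
CHF 31,953,098.65 ÷ 1.1701 (buy GBP at ask) = GBP 27,308,006.71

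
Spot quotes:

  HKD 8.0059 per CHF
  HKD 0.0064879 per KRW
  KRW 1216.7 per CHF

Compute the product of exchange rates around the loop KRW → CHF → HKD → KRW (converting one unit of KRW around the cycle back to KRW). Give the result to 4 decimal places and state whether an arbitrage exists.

Around KRW → CHF → HKD → KRW: 1 ÷ 1216.7 × 8.0059 ÷ 0.0064879 = 1.014197
Product > 1; profitable direction is KRW → CHF → HKD → KRW.

1.0142 (arbitrage exists)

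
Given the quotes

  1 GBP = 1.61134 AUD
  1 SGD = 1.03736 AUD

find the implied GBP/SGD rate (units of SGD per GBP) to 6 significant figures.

GBP/SGD = 1.55331

1 GBP × 1.61134 = 1.61134 AUD
1.61134 AUD ÷ 1.03736 = 1.55331 SGD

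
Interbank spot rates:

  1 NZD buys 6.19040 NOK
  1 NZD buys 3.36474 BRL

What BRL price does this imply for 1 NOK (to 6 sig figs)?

1 NOK ÷ 6.19040 = 0.16154 NZD
0.16154 NZD × 3.36474 = 0.543542 BRL

NOK/BRL = 0.543542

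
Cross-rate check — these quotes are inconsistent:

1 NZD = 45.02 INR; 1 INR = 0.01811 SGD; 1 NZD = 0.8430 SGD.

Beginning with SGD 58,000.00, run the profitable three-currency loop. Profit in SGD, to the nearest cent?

Profit: SGD 1,969.67

Profitable loop is SGD → INR → NZD → SGD:
SGD 58,000.00 ÷ 0.01811 = INR 3,202,650.47
INR 3,202,650.47 ÷ 45.02 = NZD 71,138.39
NZD 71,138.39 × 0.8430 = SGD 59,969.67
Profit = SGD 59,969.67 − SGD 58,000.00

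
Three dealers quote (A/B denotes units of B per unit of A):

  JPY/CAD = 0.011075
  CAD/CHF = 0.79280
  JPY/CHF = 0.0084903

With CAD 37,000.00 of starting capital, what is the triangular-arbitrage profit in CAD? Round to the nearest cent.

Profit: CAD 1,263.62

Profitable loop is CAD → CHF → JPY → CAD:
CAD 37,000.00 × 0.79280 = CHF 29,333.60
CHF 29,333.60 ÷ 0.0084903 = JPY 3,454,954
JPY 3,454,954 × 0.011075 = CAD 38,263.62
Profit = CAD 38,263.62 − CAD 37,000.00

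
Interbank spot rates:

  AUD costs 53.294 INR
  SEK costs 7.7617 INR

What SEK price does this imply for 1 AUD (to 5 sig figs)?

1 AUD × 53.294 = 53.294 INR
53.294 INR ÷ 7.7617 = 6.86628 SEK

AUD/SEK = 6.8663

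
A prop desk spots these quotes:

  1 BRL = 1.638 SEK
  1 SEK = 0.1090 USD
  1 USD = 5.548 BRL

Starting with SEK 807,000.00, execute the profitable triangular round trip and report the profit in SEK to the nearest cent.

Profitable loop is SEK → BRL → USD → SEK:
SEK 807,000.00 ÷ 1.638 = BRL 492,673.99
BRL 492,673.99 ÷ 5.548 = USD 88,802.09
USD 88,802.09 ÷ 0.1090 = SEK 814,698.07
Profit = SEK 814,698.07 − SEK 807,000.00

Profit: SEK 7,698.07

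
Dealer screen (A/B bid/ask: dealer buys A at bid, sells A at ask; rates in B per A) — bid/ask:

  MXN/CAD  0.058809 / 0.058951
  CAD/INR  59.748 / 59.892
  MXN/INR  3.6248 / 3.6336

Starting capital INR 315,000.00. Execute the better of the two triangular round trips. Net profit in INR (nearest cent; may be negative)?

Best loop INR → CAD → MXN → INR:
INR 315,000.00 ÷ 59.892 (buy CAD at ask) = CAD 5,259.47
CAD 5,259.47 ÷ 0.058951 (buy MXN at ask) = MXN 89,217.61
MXN 89,217.61 × 3.6248 (sell MXN at bid) = INR 323,395.98

Net profit: INR 8,395.98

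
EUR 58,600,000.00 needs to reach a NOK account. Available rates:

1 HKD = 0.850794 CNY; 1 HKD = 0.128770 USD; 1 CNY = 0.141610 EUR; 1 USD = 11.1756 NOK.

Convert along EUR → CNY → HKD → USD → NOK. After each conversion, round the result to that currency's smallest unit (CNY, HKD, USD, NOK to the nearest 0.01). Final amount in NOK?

EUR 58,600,000.00 ÷ 0.141610 = CNY 413,812,583.86
CNY 413,812,583.86 ÷ 0.850794 = HKD 486,383,994.08
HKD 486,383,994.08 × 0.128770 = USD 62,631,666.92
USD 62,631,666.92 × 11.1756 = NOK 699,946,456.83

NOK 699,946,456.83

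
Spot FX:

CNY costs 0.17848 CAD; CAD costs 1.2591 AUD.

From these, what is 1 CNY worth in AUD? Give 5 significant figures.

CNY/AUD = 0.22472

1 CNY × 0.17848 = 0.17848 CAD
0.17848 CAD × 1.2591 = 0.224724 AUD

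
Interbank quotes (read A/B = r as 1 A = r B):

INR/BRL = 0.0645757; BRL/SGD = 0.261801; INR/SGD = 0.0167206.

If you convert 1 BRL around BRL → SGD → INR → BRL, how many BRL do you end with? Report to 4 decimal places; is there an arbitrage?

Around BRL → SGD → INR → BRL: 1 × 0.261801 ÷ 0.0167206 × 0.0645757 = 1.011087
Product > 1; profitable direction is BRL → SGD → INR → BRL.

1.0111 (arbitrage exists)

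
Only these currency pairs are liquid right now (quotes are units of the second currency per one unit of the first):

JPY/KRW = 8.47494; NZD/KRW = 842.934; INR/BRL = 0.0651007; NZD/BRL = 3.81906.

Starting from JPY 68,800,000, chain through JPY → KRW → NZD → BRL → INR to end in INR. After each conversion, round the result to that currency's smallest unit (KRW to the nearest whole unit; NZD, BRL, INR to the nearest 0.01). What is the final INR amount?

JPY 68,800,000 × 8.47494 = KRW 583,075,872
KRW 583,075,872 ÷ 842.934 = NZD 691,721.86
NZD 691,721.86 × 3.81906 = BRL 2,641,727.29
BRL 2,641,727.29 ÷ 0.0651007 = INR 40,579,091.93

INR 40,579,091.93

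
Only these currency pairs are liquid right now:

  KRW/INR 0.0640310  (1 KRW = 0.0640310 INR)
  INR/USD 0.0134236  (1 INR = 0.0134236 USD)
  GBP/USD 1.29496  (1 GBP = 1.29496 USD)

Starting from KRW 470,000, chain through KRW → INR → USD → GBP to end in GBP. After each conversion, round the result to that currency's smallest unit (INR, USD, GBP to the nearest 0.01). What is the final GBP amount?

GBP 311.96

KRW 470,000 × 0.0640310 = INR 30,094.57
INR 30,094.57 × 0.0134236 = USD 403.98
USD 403.98 ÷ 1.29496 = GBP 311.96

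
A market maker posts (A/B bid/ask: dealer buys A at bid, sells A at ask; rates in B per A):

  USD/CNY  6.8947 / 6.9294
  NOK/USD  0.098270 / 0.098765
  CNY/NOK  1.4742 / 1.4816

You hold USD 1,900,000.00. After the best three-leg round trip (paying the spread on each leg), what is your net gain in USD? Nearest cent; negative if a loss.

Best loop USD → CNY → NOK → USD:
USD 1,900,000.00 × 6.8947 (sell USD at bid) = CNY 13,099,930.00
CNY 13,099,930.00 × 1.4742 (sell CNY at bid) = NOK 19,311,916.81
NOK 19,311,916.81 × 0.098270 (sell NOK at bid) = USD 1,897,782.06

Net result: USD -2,217.94 (no profitable arbitrage after spreads)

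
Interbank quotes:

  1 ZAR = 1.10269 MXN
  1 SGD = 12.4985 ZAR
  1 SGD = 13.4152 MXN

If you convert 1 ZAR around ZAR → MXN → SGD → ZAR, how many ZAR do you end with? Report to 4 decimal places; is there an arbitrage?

1.0273 (arbitrage exists)

Around ZAR → MXN → SGD → ZAR: 1 × 1.10269 ÷ 13.4152 × 12.4985 = 1.027340
Product > 1; profitable direction is ZAR → MXN → SGD → ZAR.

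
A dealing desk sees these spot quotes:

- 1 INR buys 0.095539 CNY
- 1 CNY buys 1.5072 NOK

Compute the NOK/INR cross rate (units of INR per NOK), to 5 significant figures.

1 NOK ÷ 1.5072 = 0.663482 CNY
0.663482 CNY ÷ 0.095539 = 6.94462 INR

NOK/INR = 6.9446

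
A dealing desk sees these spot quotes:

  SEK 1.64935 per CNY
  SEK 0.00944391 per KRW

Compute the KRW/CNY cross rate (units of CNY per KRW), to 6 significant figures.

KRW/CNY = 0.00572584

1 KRW × 0.00944391 = 0.00944391 SEK
0.00944391 SEK ÷ 1.64935 = 0.00572584 CNY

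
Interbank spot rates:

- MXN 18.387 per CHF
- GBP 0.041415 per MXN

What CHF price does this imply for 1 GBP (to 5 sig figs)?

1 GBP ÷ 0.041415 = 24.1458 MXN
24.1458 MXN ÷ 18.387 = 1.3132 CHF

GBP/CHF = 1.3132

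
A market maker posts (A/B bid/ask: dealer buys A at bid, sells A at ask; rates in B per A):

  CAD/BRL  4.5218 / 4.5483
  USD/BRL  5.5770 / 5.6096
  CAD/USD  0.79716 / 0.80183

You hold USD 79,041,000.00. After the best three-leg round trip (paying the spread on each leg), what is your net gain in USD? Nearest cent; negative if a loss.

Net profit: USD 419,186.52

Best loop USD → CAD → BRL → USD:
USD 79,041,000.00 ÷ 0.80183 (buy CAD at ask) = CAD 98,575,757.95
CAD 98,575,757.95 × 4.5218 (sell CAD at bid) = BRL 445,739,862.31
BRL 445,739,862.31 ÷ 5.6096 (buy USD at ask) = USD 79,460,186.52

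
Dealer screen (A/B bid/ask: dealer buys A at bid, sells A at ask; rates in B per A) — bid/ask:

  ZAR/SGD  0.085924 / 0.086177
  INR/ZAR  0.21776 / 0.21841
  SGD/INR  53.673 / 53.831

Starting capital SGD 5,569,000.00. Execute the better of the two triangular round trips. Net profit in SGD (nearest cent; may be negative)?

Net profit: SGD 23,753.56

Best loop SGD → INR → ZAR → SGD:
SGD 5,569,000.00 × 53.673 (sell SGD at bid) = INR 298,904,937.00
INR 298,904,937.00 × 0.21776 (sell INR at bid) = ZAR 65,089,539.08
ZAR 65,089,539.08 × 0.085924 (sell ZAR at bid) = SGD 5,592,753.56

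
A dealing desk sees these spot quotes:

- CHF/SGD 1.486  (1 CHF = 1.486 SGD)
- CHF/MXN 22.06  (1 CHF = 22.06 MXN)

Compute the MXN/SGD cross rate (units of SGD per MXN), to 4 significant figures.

1 MXN ÷ 22.06 = 0.0453309 CHF
0.0453309 CHF × 1.486 = 0.0673617 SGD

MXN/SGD = 0.06736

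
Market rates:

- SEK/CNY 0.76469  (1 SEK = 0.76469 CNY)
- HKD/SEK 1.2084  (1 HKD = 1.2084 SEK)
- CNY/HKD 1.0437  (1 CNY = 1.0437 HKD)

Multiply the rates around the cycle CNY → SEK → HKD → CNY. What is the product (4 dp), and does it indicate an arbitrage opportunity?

Around CNY → SEK → HKD → CNY: 1 ÷ 0.76469 ÷ 1.2084 ÷ 1.0437 = 1.036879
Product > 1; profitable direction is CNY → SEK → HKD → CNY.

1.0369 (arbitrage exists)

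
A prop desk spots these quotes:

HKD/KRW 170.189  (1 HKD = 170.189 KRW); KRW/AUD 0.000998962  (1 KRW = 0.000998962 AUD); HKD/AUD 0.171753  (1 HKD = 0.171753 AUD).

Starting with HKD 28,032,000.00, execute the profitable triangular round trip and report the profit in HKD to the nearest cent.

Profitable loop is HKD → AUD → KRW → HKD:
HKD 28,032,000.00 × 0.171753 = AUD 4,814,580.10
AUD 4,814,580.10 ÷ 0.000998962 = KRW 4,819,582,823
KRW 4,819,582,823 ÷ 170.189 = HKD 28,319,003.13
Profit = HKD 28,319,003.13 − HKD 28,032,000.00

Profit: HKD 287,003.13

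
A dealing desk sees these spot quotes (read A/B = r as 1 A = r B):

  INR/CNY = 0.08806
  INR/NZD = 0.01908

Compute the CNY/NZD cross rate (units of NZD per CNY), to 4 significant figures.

1 CNY ÷ 0.08806 = 11.3559 INR
11.3559 INR × 0.01908 = 0.21667 NZD

CNY/NZD = 0.2167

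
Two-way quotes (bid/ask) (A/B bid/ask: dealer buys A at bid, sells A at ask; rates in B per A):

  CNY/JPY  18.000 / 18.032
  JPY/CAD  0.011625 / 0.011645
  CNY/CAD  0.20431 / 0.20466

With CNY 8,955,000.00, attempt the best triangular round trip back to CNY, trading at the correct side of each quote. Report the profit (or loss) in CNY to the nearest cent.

Net profit: CNY 200,837.73

Best loop CNY → JPY → CAD → CNY:
CNY 8,955,000.00 × 18.000 (sell CNY at bid) = JPY 161,190,000
JPY 161,190,000 × 0.011625 (sell JPY at bid) = CAD 1,873,833.75
CAD 1,873,833.75 ÷ 0.20466 (buy CNY at ask) = CNY 9,155,837.73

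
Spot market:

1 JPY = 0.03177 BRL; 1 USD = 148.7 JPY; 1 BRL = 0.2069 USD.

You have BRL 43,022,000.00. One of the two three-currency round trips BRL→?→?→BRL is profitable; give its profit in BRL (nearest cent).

Profitable loop is BRL → JPY → USD → BRL:
BRL 43,022,000.00 ÷ 0.03177 = JPY 1,354,170,601
JPY 1,354,170,601 ÷ 148.7 = USD 9,106,728.99
USD 9,106,728.99 ÷ 0.2069 = BRL 44,015,123.21
Profit = BRL 44,015,123.21 − BRL 43,022,000.00

Profit: BRL 993,123.21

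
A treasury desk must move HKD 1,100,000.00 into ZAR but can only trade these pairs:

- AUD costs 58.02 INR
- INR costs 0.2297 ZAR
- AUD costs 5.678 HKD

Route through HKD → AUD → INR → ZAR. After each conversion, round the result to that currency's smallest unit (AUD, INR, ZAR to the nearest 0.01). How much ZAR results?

HKD 1,100,000.00 ÷ 5.678 = AUD 193,730.19
AUD 193,730.19 × 58.02 = INR 11,240,225.62
INR 11,240,225.62 × 0.2297 = ZAR 2,581,879.82

ZAR 2,581,879.82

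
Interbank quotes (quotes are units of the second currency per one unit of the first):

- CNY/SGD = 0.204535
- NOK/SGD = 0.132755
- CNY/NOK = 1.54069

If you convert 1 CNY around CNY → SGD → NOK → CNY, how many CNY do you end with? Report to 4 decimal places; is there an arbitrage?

1.0000 (no arbitrage)

Around CNY → SGD → NOK → CNY: 1 × 0.204535 ÷ 0.132755 ÷ 1.54069 = 1.000003
Product ≈ 1 (deviation 0.000%, within rounding noise).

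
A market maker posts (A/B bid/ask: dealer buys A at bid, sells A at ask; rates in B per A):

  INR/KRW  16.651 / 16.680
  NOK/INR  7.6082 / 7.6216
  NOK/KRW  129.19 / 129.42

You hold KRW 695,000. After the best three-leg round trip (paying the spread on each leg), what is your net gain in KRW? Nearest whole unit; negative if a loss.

Net profit: KRW 11,271

Best loop KRW → INR → NOK → KRW:
KRW 695,000 ÷ 16.680 (buy INR at ask) = INR 41,666.67
INR 41,666.67 ÷ 7.6216 (buy NOK at ask) = NOK 5,466.92
NOK 5,466.92 × 129.19 (sell NOK at bid) = KRW 706,271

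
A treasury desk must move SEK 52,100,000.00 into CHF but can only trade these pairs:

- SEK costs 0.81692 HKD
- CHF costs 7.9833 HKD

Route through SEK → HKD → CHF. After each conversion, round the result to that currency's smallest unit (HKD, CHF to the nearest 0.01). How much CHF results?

SEK 52,100,000.00 × 0.81692 = HKD 42,561,532.00
HKD 42,561,532.00 ÷ 7.9833 = CHF 5,331,320.63

CHF 5,331,320.63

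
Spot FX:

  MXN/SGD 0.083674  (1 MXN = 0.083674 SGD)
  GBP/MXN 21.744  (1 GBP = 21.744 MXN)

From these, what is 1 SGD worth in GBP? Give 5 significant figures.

1 SGD ÷ 0.083674 = 11.9511 MXN
11.9511 MXN ÷ 21.744 = 0.549629 GBP

SGD/GBP = 0.54963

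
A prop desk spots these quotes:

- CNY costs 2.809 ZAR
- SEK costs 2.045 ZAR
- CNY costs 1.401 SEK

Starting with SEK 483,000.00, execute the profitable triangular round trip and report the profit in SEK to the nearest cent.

Profit: SEK 9,636.79

Profitable loop is SEK → ZAR → CNY → SEK:
SEK 483,000.00 × 2.045 = ZAR 987,735.00
ZAR 987,735.00 ÷ 2.809 = CNY 351,632.25
CNY 351,632.25 × 1.401 = SEK 492,636.79
Profit = SEK 492,636.79 − SEK 483,000.00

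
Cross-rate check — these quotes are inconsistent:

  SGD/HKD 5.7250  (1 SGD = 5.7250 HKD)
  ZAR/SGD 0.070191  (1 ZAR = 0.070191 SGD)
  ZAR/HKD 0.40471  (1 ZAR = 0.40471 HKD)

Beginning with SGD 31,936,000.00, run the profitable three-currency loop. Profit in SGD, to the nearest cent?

Profit: SGD 227,813.44

Profitable loop is SGD → ZAR → HKD → SGD:
SGD 31,936,000.00 ÷ 0.070191 = ZAR 454,987,106.61
ZAR 454,987,106.61 × 0.40471 = HKD 184,137,831.92
HKD 184,137,831.92 ÷ 5.7250 = SGD 32,163,813.44
Profit = SGD 32,163,813.44 − SGD 31,936,000.00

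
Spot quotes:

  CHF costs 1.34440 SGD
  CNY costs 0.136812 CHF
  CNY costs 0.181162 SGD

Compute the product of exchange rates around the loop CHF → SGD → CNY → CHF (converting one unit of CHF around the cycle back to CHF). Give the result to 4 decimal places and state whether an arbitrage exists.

1.0153 (arbitrage exists)

Around CHF → SGD → CNY → CHF: 1 × 1.34440 ÷ 0.181162 × 0.136812 = 1.015279
Product > 1; profitable direction is CHF → SGD → CNY → CHF.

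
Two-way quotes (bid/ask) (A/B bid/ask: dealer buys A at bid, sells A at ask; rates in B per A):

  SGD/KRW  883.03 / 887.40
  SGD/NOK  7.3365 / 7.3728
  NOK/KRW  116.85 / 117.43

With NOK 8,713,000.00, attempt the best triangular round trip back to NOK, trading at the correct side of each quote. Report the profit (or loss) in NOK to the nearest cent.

Net profit: NOK 173,518.69

Best loop NOK → SGD → KRW → NOK:
NOK 8,713,000.00 ÷ 7.3728 (buy SGD at ask) = SGD 1,181,776.26
SGD 1,181,776.26 × 883.03 (sell SGD at bid) = KRW 1,043,543,890
KRW 1,043,543,890 ÷ 117.43 (buy NOK at ask) = NOK 8,886,518.69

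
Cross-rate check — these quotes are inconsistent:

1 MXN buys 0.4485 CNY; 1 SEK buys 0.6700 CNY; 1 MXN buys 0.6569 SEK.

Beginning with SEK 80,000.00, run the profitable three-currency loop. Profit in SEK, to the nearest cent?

Profitable loop is SEK → MXN → CNY → SEK:
SEK 80,000.00 ÷ 0.6569 = MXN 121,784.14
MXN 121,784.14 × 0.4485 = CNY 54,620.19
CNY 54,620.19 ÷ 0.6700 = SEK 81,522.67
Profit = SEK 81,522.67 − SEK 80,000.00

Profit: SEK 1,522.67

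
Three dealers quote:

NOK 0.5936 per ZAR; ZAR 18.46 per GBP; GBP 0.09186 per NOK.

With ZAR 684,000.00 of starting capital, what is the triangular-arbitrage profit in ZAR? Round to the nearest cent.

Profitable loop is ZAR → NOK → GBP → ZAR:
ZAR 684,000.00 × 0.5936 = NOK 406,022.40
NOK 406,022.40 × 0.09186 = GBP 37,297.22
GBP 37,297.22 × 18.46 = ZAR 688,506.64
Profit = ZAR 688,506.64 − ZAR 684,000.00

Profit: ZAR 4,506.64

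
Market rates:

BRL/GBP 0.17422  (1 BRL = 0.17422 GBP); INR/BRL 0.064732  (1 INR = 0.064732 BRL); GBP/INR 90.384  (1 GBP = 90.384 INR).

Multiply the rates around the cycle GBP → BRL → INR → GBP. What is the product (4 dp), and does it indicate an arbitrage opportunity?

0.9811 (arbitrage exists)

Around GBP → BRL → INR → GBP: 1 ÷ 0.17422 ÷ 0.064732 ÷ 90.384 = 0.981051
Product < 1; profitable direction is GBP → INR → BRL → GBP.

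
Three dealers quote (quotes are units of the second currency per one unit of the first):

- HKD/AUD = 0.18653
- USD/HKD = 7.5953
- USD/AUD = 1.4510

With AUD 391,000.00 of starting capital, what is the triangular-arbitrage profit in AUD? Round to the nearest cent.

Profit: AUD 9,452.07

Profitable loop is AUD → HKD → USD → AUD:
AUD 391,000.00 ÷ 0.18653 = HKD 2,096,177.56
HKD 2,096,177.56 ÷ 7.5953 = USD 275,983.51
USD 275,983.51 × 1.4510 = AUD 400,452.07
Profit = AUD 400,452.07 − AUD 391,000.00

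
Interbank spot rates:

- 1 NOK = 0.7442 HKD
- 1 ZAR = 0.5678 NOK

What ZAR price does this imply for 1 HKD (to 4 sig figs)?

HKD/ZAR = 2.367

1 HKD ÷ 0.7442 = 1.34372 NOK
1.34372 NOK ÷ 0.5678 = 2.36655 ZAR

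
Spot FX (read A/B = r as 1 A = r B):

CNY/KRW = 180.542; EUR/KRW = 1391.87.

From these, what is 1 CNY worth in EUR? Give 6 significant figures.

1 CNY × 180.542 = 180.542 KRW
180.542 KRW ÷ 1391.87 = 0.129712 EUR

CNY/EUR = 0.129712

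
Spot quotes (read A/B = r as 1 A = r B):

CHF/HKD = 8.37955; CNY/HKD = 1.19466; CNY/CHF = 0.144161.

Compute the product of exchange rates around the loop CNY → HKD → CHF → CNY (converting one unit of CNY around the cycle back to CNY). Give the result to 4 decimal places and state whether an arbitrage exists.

Around CNY → HKD → CHF → CNY: 1 × 1.19466 ÷ 8.37955 ÷ 0.144161 = 0.988953
Product < 1; profitable direction is CNY → CHF → HKD → CNY.

0.9890 (arbitrage exists)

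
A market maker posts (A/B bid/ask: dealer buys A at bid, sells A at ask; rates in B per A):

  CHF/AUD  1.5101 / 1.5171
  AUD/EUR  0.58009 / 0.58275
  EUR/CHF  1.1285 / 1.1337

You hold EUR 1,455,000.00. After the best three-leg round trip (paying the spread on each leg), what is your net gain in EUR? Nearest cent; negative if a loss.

Net result: EUR -3,328.48 (no profitable arbitrage after spreads)

Best loop EUR → AUD → CHF → EUR:
EUR 1,455,000.00 ÷ 0.58275 (buy AUD at ask) = AUD 2,496,782.50
AUD 2,496,782.50 ÷ 1.5171 (buy CHF at ask) = CHF 1,645,760.00
CHF 1,645,760.00 ÷ 1.1337 (buy EUR at ask) = EUR 1,451,671.52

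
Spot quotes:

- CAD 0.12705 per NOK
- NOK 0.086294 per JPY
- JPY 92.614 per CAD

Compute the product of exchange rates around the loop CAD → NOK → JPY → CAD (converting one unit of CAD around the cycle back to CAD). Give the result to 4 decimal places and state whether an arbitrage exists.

Around CAD → NOK → JPY → CAD: 1 ÷ 0.12705 ÷ 0.086294 ÷ 92.614 = 0.984845
Product < 1; profitable direction is CAD → JPY → NOK → CAD.

0.9848 (arbitrage exists)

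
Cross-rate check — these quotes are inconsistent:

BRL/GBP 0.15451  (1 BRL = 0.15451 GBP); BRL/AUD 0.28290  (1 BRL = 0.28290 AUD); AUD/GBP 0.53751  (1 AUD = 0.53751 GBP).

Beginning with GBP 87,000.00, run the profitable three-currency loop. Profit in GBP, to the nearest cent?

Profitable loop is GBP → AUD → BRL → GBP:
GBP 87,000.00 ÷ 0.53751 = AUD 161,857.45
AUD 161,857.45 ÷ 0.28290 = BRL 572,136.63
BRL 572,136.63 × 0.15451 = GBP 88,400.83
Profit = GBP 88,400.83 − GBP 87,000.00

Profit: GBP 1,400.83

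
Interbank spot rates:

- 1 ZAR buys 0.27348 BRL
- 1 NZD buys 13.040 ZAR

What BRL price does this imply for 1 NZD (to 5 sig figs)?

NZD/BRL = 3.5662

1 NZD × 13.040 = 13.04 ZAR
13.04 ZAR × 0.27348 = 3.56618 BRL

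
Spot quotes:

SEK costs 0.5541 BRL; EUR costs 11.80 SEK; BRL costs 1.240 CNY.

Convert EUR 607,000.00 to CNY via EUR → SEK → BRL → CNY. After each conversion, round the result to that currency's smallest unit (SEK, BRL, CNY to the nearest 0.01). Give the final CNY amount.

EUR 607,000.00 × 11.80 = SEK 7,162,600.00
SEK 7,162,600.00 × 0.5541 = BRL 3,968,796.66
BRL 3,968,796.66 × 1.240 = CNY 4,921,307.86

CNY 4,921,307.86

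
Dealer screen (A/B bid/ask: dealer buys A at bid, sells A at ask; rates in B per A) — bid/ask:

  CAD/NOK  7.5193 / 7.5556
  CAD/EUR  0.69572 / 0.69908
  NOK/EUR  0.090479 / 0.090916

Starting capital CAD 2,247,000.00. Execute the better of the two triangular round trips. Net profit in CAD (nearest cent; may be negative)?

Net profit: CAD 28,769.55

Best loop CAD → EUR → NOK → CAD:
CAD 2,247,000.00 × 0.69572 (sell CAD at bid) = EUR 1,563,282.84
EUR 1,563,282.84 ÷ 0.090916 (buy NOK at ask) = NOK 17,194,804.43
NOK 17,194,804.43 ÷ 7.5556 (buy CAD at ask) = CAD 2,275,769.55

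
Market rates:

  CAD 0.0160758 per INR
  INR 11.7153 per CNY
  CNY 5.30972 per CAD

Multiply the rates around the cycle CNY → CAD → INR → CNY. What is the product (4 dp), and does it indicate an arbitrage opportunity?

Around CNY → CAD → INR → CNY: 1 ÷ 5.30972 ÷ 0.0160758 ÷ 11.7153 = 1.000005
Product ≈ 1 (deviation 0.001%, within rounding noise).

1.0000 (no arbitrage)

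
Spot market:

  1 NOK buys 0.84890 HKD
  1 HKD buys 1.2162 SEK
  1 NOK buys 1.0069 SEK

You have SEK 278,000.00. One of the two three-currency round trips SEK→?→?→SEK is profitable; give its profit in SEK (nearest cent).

Profit: SEK 7,049.31

Profitable loop is SEK → NOK → HKD → SEK:
SEK 278,000.00 ÷ 1.0069 = NOK 276,094.94
NOK 276,094.94 × 0.84890 = HKD 234,377.00
HKD 234,377.00 × 1.2162 = SEK 285,049.31
Profit = SEK 285,049.31 − SEK 278,000.00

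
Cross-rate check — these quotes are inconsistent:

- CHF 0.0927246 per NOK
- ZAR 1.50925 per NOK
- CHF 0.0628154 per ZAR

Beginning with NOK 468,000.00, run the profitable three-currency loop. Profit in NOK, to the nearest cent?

Profitable loop is NOK → ZAR → CHF → NOK:
NOK 468,000.00 × 1.50925 = ZAR 706,329.00
ZAR 706,329.00 × 0.0628154 = CHF 44,368.34
CHF 44,368.34 ÷ 0.0927246 = NOK 478,495.88
Profit = NOK 478,495.88 − NOK 468,000.00

Profit: NOK 10,495.88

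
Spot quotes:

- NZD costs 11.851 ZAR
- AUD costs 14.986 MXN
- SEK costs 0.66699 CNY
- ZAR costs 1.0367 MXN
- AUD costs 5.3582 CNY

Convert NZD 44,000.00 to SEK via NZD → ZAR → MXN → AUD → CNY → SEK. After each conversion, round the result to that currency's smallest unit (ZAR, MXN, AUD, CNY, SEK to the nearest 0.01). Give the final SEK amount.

SEK 289,784.15

NZD 44,000.00 × 11.851 = ZAR 521,444.00
ZAR 521,444.00 × 1.0367 = MXN 540,580.99
MXN 540,580.99 ÷ 14.986 = AUD 36,072.40
AUD 36,072.40 × 5.3582 = CNY 193,283.13
CNY 193,283.13 ÷ 0.66699 = SEK 289,784.15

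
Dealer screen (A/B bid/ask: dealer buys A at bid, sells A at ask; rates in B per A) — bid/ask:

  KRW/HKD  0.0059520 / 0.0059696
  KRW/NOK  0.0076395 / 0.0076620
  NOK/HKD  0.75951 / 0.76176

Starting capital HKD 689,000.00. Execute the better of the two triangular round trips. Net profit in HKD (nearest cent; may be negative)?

Net profit: HKD 13,622.14

Best loop HKD → NOK → KRW → HKD:
HKD 689,000.00 ÷ 0.76176 (buy NOK at ask) = NOK 904,484.35
NOK 904,484.35 ÷ 0.0076620 (buy KRW at ask) = KRW 118,048,075
KRW 118,048,075 × 0.0059520 (sell KRW at bid) = HKD 702,622.14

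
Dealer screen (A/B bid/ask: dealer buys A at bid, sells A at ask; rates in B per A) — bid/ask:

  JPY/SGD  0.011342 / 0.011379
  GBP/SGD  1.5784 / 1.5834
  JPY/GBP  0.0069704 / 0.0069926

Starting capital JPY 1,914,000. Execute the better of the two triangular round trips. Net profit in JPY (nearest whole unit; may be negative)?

Best loop JPY → SGD → GBP → JPY:
JPY 1,914,000 × 0.011342 (sell JPY at bid) = SGD 21,708.59
SGD 21,708.59 ÷ 1.5834 (buy GBP at ask) = GBP 13,710.11
GBP 13,710.11 ÷ 0.0069926 (buy JPY at ask) = JPY 1,960,660

Net profit: JPY 46,660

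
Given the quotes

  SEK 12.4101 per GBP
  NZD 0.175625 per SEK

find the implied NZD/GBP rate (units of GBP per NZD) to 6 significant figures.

NZD/GBP = 0.458816

1 NZD ÷ 0.175625 = 5.69395 SEK
5.69395 SEK ÷ 12.4101 = 0.458816 GBP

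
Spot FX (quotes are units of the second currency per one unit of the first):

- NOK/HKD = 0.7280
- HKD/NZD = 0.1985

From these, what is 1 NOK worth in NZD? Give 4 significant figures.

1 NOK × 0.7280 = 0.728 HKD
0.728 HKD × 0.1985 = 0.144508 NZD

NOK/NZD = 0.1445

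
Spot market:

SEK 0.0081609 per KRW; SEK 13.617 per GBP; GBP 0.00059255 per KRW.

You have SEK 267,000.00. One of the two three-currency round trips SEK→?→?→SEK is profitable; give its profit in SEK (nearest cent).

Profitable loop is SEK → GBP → KRW → SEK:
SEK 267,000.00 ÷ 13.617 = GBP 19,607.84
GBP 19,607.84 ÷ 0.00059255 = KRW 33,090,614
KRW 33,090,614 × 0.0081609 = SEK 270,049.19
Profit = SEK 270,049.19 − SEK 267,000.00

Profit: SEK 3,049.19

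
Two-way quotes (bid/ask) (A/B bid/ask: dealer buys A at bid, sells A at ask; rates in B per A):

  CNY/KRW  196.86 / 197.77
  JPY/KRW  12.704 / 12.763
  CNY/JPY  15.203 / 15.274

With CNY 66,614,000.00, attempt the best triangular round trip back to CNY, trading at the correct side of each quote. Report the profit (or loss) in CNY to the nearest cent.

Net profit: CNY 655,382.02

Best loop CNY → KRW → JPY → CNY:
CNY 66,614,000.00 × 196.86 (sell CNY at bid) = KRW 13,113,632,040
KRW 13,113,632,040 ÷ 12.763 (buy JPY at ask) = JPY 1,027,472,541
JPY 1,027,472,541 ÷ 15.274 (buy CNY at ask) = CNY 67,269,382.02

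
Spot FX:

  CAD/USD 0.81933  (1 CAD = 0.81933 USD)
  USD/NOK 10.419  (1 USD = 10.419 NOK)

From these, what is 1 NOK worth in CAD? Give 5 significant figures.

1 NOK ÷ 10.419 = 0.0959785 USD
0.0959785 USD ÷ 0.81933 = 0.117143 CAD

NOK/CAD = 0.11714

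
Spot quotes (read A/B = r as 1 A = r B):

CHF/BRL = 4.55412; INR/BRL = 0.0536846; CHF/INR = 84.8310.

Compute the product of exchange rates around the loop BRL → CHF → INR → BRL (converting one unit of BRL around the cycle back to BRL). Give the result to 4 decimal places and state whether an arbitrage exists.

Around BRL → CHF → INR → BRL: 1 ÷ 4.55412 × 84.8310 × 0.0536846 = 1.000000
Product ≈ 1 (deviation 0.000%, within rounding noise).

1.0000 (no arbitrage)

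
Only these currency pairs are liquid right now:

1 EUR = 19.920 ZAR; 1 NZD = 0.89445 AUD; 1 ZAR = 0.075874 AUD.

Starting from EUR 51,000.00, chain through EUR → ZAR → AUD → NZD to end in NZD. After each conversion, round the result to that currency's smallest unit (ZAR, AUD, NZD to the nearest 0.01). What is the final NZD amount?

EUR 51,000.00 × 19.920 = ZAR 1,015,920.00
ZAR 1,015,920.00 × 0.075874 = AUD 77,081.91
AUD 77,081.91 ÷ 0.89445 = NZD 86,178.00

NZD 86,178.00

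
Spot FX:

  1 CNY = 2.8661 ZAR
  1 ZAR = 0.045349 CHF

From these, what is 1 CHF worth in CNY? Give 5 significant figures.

1 CHF ÷ 0.045349 = 22.0512 ZAR
22.0512 ZAR ÷ 2.8661 = 7.6938 CNY

CHF/CNY = 7.6938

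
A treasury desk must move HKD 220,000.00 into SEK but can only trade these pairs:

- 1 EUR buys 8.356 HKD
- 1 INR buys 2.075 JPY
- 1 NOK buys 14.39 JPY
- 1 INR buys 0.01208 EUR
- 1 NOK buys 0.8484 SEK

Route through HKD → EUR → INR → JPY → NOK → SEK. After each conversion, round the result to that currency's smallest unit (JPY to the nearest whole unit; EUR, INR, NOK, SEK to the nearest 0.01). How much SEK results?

HKD 220,000.00 ÷ 8.356 = EUR 26,328.39
EUR 26,328.39 ÷ 0.01208 = INR 2,179,502.48
INR 2,179,502.48 × 2.075 = JPY 4,522,468
JPY 4,522,468 ÷ 14.39 = NOK 314,278.53
NOK 314,278.53 × 0.8484 = SEK 266,633.90

SEK 266,633.90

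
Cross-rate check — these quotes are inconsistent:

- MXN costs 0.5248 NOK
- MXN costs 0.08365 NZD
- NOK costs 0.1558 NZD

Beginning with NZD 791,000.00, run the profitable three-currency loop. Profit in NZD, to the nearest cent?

Profitable loop is NZD → NOK → MXN → NZD:
NZD 791,000.00 ÷ 0.1558 = NOK 5,077,021.82
NOK 5,077,021.82 ÷ 0.5248 = MXN 9,674,203.17
MXN 9,674,203.17 × 0.08365 = NZD 809,247.10
Profit = NZD 809,247.10 − NZD 791,000.00

Profit: NZD 18,247.10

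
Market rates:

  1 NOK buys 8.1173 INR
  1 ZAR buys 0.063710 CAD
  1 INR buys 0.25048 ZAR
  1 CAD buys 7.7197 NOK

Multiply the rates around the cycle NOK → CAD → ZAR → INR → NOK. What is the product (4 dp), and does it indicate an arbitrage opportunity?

1.0000 (no arbitrage)

Around NOK → CAD → ZAR → INR → NOK: 1 ÷ 7.7197 ÷ 0.063710 ÷ 0.25048 ÷ 8.1173 = 1.000017
Product ≈ 1 (deviation 0.002%, within rounding noise).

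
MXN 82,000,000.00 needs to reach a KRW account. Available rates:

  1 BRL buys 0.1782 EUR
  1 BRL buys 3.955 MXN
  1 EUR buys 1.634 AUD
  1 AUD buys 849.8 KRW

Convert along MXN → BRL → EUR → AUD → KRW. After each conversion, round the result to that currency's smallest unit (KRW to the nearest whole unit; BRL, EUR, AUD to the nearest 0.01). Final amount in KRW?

KRW 5,130,312,776

MXN 82,000,000.00 ÷ 3.955 = BRL 20,733,249.05
BRL 20,733,249.05 × 0.1782 = EUR 3,694,664.98
EUR 3,694,664.98 × 1.634 = AUD 6,037,082.58
AUD 6,037,082.58 × 849.8 = KRW 5,130,312,776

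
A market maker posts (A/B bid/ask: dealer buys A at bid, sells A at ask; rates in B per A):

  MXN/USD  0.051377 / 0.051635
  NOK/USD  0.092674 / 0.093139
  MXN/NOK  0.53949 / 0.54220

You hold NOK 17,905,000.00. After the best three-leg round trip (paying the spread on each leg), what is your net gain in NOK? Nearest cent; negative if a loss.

Net profit: NOK 310,956.59

Best loop NOK → MXN → USD → NOK:
NOK 17,905,000.00 ÷ 0.54220 (buy MXN at ask) = MXN 33,022,869.79
MXN 33,022,869.79 × 0.051377 (sell MXN at bid) = USD 1,696,615.98
USD 1,696,615.98 ÷ 0.093139 (buy NOK at ask) = NOK 18,215,956.59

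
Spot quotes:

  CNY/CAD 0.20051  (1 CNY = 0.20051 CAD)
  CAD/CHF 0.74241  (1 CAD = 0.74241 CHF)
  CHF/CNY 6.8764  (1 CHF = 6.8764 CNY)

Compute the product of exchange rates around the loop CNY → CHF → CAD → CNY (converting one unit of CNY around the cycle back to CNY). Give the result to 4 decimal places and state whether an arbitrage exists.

0.9769 (arbitrage exists)

Around CNY → CHF → CAD → CNY: 1 ÷ 6.8764 ÷ 0.74241 ÷ 0.20051 = 0.976920
Product < 1; profitable direction is CNY → CAD → CHF → CNY.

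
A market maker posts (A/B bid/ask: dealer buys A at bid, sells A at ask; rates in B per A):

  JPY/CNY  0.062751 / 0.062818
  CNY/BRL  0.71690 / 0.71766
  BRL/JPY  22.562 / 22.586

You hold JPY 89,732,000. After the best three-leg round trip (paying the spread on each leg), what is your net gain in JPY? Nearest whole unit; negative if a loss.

Net profit: JPY 1,344,047

Best loop JPY → CNY → BRL → JPY:
JPY 89,732,000 × 0.062751 (sell JPY at bid) = CNY 5,630,772.73
CNY 5,630,772.73 × 0.71690 (sell CNY at bid) = BRL 4,036,700.97
BRL 4,036,700.97 × 22.562 (sell BRL at bid) = JPY 91,076,047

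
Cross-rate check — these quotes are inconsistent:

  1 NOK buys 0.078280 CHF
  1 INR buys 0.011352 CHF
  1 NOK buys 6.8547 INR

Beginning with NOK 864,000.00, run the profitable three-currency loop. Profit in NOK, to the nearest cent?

Profit: NOK 5,167.99

Profitable loop is NOK → CHF → INR → NOK:
NOK 864,000.00 × 0.078280 = CHF 67,633.92
CHF 67,633.92 ÷ 0.011352 = INR 5,957,885.84
INR 5,957,885.84 ÷ 6.8547 = NOK 869,167.99
Profit = NOK 869,167.99 − NOK 864,000.00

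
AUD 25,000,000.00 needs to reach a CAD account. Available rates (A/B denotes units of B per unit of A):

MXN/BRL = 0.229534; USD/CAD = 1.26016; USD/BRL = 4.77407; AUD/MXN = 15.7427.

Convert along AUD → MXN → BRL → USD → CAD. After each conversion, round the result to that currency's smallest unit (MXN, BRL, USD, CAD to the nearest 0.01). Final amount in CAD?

CAD 23,845,320.31

AUD 25,000,000.00 × 15.7427 = MXN 393,567,500.00
MXN 393,567,500.00 × 0.229534 = BRL 90,337,122.55
BRL 90,337,122.55 ÷ 4.77407 = USD 18,922,454.54
USD 18,922,454.54 × 1.26016 = CAD 23,845,320.31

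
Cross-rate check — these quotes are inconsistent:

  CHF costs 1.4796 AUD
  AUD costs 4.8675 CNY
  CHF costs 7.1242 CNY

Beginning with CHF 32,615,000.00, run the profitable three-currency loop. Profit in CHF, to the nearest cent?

Profitable loop is CHF → AUD → CNY → CHF:
CHF 32,615,000.00 × 1.4796 = AUD 48,257,154.00
AUD 48,257,154.00 × 4.8675 = CNY 234,891,697.09
CNY 234,891,697.09 ÷ 7.1242 = CHF 32,970,957.73
Profit = CHF 32,970,957.73 − CHF 32,615,000.00

Profit: CHF 355,957.73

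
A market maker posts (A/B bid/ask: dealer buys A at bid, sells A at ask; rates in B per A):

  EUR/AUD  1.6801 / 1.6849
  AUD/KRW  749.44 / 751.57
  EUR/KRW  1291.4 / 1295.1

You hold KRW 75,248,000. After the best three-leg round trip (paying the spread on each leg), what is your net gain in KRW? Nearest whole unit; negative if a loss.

Best loop KRW → AUD → EUR → KRW:
KRW 75,248,000 ÷ 751.57 (buy AUD at ask) = AUD 100,121.08
AUD 100,121.08 ÷ 1.6849 (buy EUR at ask) = EUR 59,422.57
EUR 59,422.57 × 1291.4 (sell EUR at bid) = KRW 76,738,301

Net profit: KRW 1,490,301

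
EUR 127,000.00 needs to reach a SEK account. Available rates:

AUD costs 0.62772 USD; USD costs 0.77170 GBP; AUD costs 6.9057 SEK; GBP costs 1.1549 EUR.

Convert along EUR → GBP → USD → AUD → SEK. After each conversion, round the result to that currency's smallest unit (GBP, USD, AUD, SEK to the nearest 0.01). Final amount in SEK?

EUR 127,000.00 ÷ 1.1549 = GBP 109,966.23
GBP 109,966.23 ÷ 0.77170 = USD 142,498.68
USD 142,498.68 ÷ 0.62772 = AUD 227,009.94
AUD 227,009.94 × 6.9057 = SEK 1,567,662.54

SEK 1,567,662.54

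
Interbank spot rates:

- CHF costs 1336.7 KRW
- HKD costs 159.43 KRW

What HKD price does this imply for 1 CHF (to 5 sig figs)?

CHF/HKD = 8.3842

1 CHF × 1336.7 = 1336.7 KRW
1336.7 KRW ÷ 159.43 = 8.38424 HKD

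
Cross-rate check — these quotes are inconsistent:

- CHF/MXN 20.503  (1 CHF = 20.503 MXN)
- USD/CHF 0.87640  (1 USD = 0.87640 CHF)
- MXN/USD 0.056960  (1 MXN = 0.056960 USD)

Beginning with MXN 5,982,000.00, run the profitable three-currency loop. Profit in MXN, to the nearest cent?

Profitable loop is MXN → USD → CHF → MXN:
MXN 5,982,000.00 × 0.056960 = USD 340,734.72
USD 340,734.72 × 0.87640 = CHF 298,619.91
CHF 298,619.91 × 20.503 = MXN 6,122,603.99
Profit = MXN 6,122,603.99 − MXN 5,982,000.00

Profit: MXN 140,603.99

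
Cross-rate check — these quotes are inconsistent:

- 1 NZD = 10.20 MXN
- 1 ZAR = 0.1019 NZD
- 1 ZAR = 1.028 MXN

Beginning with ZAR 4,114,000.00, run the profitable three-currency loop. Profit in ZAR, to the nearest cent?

Profit: ZAR 45,542.14

Profitable loop is ZAR → NZD → MXN → ZAR:
ZAR 4,114,000.00 × 0.1019 = NZD 419,216.60
NZD 419,216.60 × 10.20 = MXN 4,276,009.32
MXN 4,276,009.32 ÷ 1.028 = ZAR 4,159,542.14
Profit = ZAR 4,159,542.14 − ZAR 4,114,000.00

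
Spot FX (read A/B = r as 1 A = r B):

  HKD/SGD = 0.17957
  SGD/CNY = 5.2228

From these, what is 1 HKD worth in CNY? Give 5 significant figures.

HKD/CNY = 0.93786

1 HKD × 0.17957 = 0.17957 SGD
0.17957 SGD × 5.2228 = 0.937858 CNY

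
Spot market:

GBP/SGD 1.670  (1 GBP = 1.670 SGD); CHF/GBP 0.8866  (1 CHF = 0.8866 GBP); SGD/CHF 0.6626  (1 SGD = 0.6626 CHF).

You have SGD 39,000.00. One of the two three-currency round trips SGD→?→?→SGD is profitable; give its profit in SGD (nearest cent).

Profit: SGD 752.91

Profitable loop is SGD → GBP → CHF → SGD:
SGD 39,000.00 ÷ 1.670 = GBP 23,353.29
GBP 23,353.29 ÷ 0.8866 = CHF 26,340.28
CHF 26,340.28 ÷ 0.6626 = SGD 39,752.91
Profit = SGD 39,752.91 − SGD 39,000.00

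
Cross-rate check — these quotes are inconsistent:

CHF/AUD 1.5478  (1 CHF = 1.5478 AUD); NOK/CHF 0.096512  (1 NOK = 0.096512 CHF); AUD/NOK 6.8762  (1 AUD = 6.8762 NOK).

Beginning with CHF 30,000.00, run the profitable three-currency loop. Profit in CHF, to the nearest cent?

Profit: CHF 815.27

Profitable loop is CHF → AUD → NOK → CHF:
CHF 30,000.00 × 1.5478 = AUD 46,434.00
AUD 46,434.00 × 6.8762 = NOK 319,289.47
NOK 319,289.47 × 0.096512 = CHF 30,815.27
Profit = CHF 30,815.27 − CHF 30,000.00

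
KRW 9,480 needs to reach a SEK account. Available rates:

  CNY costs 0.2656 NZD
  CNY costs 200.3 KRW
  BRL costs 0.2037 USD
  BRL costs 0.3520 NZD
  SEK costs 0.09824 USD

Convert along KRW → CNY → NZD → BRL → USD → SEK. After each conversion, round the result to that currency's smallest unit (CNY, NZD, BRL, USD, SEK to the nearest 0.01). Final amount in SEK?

SEK 74.00

KRW 9,480 ÷ 200.3 = CNY 47.33
CNY 47.33 × 0.2656 = NZD 12.57
NZD 12.57 ÷ 0.3520 = BRL 35.71
BRL 35.71 × 0.2037 = USD 7.27
USD 7.27 ÷ 0.09824 = SEK 74.00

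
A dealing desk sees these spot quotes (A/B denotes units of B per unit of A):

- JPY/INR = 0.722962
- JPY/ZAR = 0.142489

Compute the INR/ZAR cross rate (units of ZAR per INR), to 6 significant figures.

INR/ZAR = 0.197091

1 INR ÷ 0.722962 = 1.3832 JPY
1.3832 JPY × 0.142489 = 0.197091 ZAR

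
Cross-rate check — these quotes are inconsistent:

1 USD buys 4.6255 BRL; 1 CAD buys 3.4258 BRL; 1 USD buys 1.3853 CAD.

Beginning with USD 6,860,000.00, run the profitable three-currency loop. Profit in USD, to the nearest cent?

Profit: USD 178,356.65

Profitable loop is USD → CAD → BRL → USD:
USD 6,860,000.00 × 1.3853 = CAD 9,503,158.00
CAD 9,503,158.00 × 3.4258 = BRL 32,555,918.68
BRL 32,555,918.68 ÷ 4.6255 = USD 7,038,356.65
Profit = USD 7,038,356.65 − USD 6,860,000.00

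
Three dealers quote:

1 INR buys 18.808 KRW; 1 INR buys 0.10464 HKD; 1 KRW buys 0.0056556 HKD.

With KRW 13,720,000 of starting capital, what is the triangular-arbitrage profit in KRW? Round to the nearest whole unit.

Profitable loop is KRW → HKD → INR → KRW:
KRW 13,720,000 × 0.0056556 = HKD 77,594.83
HKD 77,594.83 ÷ 0.10464 = INR 741,540.83
INR 741,540.83 × 18.808 = KRW 13,946,900
Profit = KRW 13,946,900 − KRW 13,720,000

Profit: KRW 226,900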